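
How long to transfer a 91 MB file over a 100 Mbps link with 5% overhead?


Effective throughput = 100 * (1 - 5/100) = 95 Mbps
File size in Mb = 91 * 8 = 728 Mb
Time = 728 / 95
Time = 7.6632 seconds


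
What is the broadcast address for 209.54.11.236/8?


Network: 209.0.0.0/8
Host bits = 24
Set all host bits to 1:
Broadcast: 209.255.255.255


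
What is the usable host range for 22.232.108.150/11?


Network: 22.224.0.0
Broadcast: 22.255.255.255
First usable = network + 1
Last usable = broadcast - 1
Range: 22.224.0.1 to 22.255.255.254


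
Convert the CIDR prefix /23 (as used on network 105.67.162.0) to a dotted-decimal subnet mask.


/23 means 23 network bits, 9 host bits
Binary: 11111111111111111111111000000000
Mask: 255.255.254.0


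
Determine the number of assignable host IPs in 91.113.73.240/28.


Host bits = 32 - 28 = 4
Total addresses = 2^4 = 16
Usable = total - 2 (network and broadcast)
Usable hosts: 14


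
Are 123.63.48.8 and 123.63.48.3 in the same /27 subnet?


Mask: 255.255.255.224
123.63.48.8 AND mask = 123.63.48.0
123.63.48.3 AND mask = 123.63.48.0
Yes, same subnet (123.63.48.0)


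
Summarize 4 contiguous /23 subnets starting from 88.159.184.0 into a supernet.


Original prefix: /23
Number of subnets: 4 = 2^2
New prefix = 23 - 2 = 21
Supernet: 88.159.184.0/21


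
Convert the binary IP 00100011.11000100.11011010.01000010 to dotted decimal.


00100011 = 35
11000100 = 196
11011010 = 218
01000010 = 66
IP: 35.196.218.66


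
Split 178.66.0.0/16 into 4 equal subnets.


New prefix = 16 + 2 = 18
Each subnet has 16384 addresses
  178.66.0.0/18
  178.66.64.0/18
  178.66.128.0/18
  178.66.192.0/18
Subnets: 178.66.0.0/18, 178.66.64.0/18, 178.66.128.0/18, 178.66.192.0/18


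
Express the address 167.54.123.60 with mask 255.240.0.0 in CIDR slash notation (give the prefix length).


Binary: 11111111.11110000.00000000.00000000
Count leading 1s
Prefix: /12


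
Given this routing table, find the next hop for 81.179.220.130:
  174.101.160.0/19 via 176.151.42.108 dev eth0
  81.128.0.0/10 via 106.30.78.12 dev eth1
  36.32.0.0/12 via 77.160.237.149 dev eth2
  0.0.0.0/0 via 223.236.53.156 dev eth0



Longest prefix match for 81.179.220.130:
  /19 174.101.160.0: no
  /10 81.128.0.0: MATCH
  /12 36.32.0.0: no
  /0 0.0.0.0: MATCH
Selected: next-hop 106.30.78.12 via eth1 (matched /10)


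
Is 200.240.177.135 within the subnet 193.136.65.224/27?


Subnet network: 193.136.65.224
Test IP AND mask: 200.240.177.128
No, 200.240.177.135 is not in 193.136.65.224/27


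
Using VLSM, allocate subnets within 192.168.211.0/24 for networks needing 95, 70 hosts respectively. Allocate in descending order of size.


95 hosts -> /25 (126 usable): 192.168.211.0/25
70 hosts -> /25 (126 usable): 192.168.211.128/25
Allocation: 192.168.211.0/25 (95 hosts, 126 usable); 192.168.211.128/25 (70 hosts, 126 usable)


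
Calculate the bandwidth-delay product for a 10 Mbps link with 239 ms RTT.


BDP = bandwidth * RTT
= 10 Mbps * 239 ms
= 10 * 1e6 * 239 / 1000 bits
= 2390000 bits
= 298750 bytes
= 291.748 KB
BDP = 2390000 bits (298750 bytes)


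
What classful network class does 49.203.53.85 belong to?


First octet: 49
Binary: 00110001
0xxxxxxx -> Class A (1-126)
Class A, default mask 255.0.0.0 (/8)


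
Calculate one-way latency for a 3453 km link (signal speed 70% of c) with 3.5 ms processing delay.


Speed = 0.7 * 3e5 km/s = 210000 km/s
Propagation delay = 3453 / 210000 = 0.0164 s = 16.4429 ms
Processing delay = 3.5 ms
Total one-way latency = 19.9429 ms


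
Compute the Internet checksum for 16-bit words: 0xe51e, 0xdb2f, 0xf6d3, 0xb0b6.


Sum all words (with carry folding):
+ 0xe51e = 0xe51e
+ 0xdb2f = 0xc04e
+ 0xf6d3 = 0xb722
+ 0xb0b6 = 0x67d9
One's complement: ~0x67d9
Checksum = 0x9826


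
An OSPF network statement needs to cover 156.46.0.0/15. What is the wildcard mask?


Subnet mask: 255.254.0.0
Wildcard = 255.255.255.255 - subnet mask
255 - 255 = 0
255 - 254 = 1
255 - 0 = 255
255 - 0 = 255
Wildcard: 0.1.255.255


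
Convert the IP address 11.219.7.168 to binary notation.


11 = 00001011
219 = 11011011
7 = 00000111
168 = 10101000
Binary: 00001011.11011011.00000111.10101000


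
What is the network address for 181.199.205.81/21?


IP:   10110101.11000111.11001101.01010001
Mask: 11111111.11111111.11111000.00000000
AND operation:
Net:  10110101.11000111.11001000.00000000
Network: 181.199.200.0/21


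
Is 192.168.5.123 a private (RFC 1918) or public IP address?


RFC 1918 private ranges:
  10.0.0.0/8 (10.0.0.0 - 10.255.255.255)
  172.16.0.0/12 (172.16.0.0 - 172.31.255.255)
  192.168.0.0/16 (192.168.0.0 - 192.168.255.255)
Private (in 192.168.0.0/16)


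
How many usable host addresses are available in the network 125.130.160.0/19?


Host bits = 32 - 19 = 13
Total addresses = 2^13 = 8192
Usable = total - 2 (network and broadcast)
Usable hosts: 8190


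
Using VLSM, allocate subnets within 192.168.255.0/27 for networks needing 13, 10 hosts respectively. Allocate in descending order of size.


13 hosts -> /28 (14 usable): 192.168.255.0/28
10 hosts -> /28 (14 usable): 192.168.255.16/28
Allocation: 192.168.255.0/28 (13 hosts, 14 usable); 192.168.255.16/28 (10 hosts, 14 usable)


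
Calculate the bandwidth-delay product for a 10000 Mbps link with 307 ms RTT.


BDP = bandwidth * RTT
= 10000 Mbps * 307 ms
= 10000 * 1e6 * 307 / 1000 bits
= 3070000000 bits
= 383750000 bytes
= 374755.8594 KB
BDP = 3070000000 bits (383750000 bytes)


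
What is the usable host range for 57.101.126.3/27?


Network: 57.101.126.0
Broadcast: 57.101.126.31
First usable = network + 1
Last usable = broadcast - 1
Range: 57.101.126.1 to 57.101.126.30


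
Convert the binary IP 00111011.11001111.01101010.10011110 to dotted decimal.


00111011 = 59
11001111 = 207
01101010 = 106
10011110 = 158
IP: 59.207.106.158


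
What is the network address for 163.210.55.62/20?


IP:   10100011.11010010.00110111.00111110
Mask: 11111111.11111111.11110000.00000000
AND operation:
Net:  10100011.11010010.00110000.00000000
Network: 163.210.48.0/20


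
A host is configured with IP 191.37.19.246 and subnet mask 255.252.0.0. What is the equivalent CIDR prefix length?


Binary: 11111111.11111100.00000000.00000000
Count leading 1s
Prefix: /14


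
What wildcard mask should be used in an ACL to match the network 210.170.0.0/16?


Subnet mask: 255.255.0.0
Wildcard = 255.255.255.255 - subnet mask
255 - 255 = 0
255 - 255 = 0
255 - 0 = 255
255 - 0 = 255
Wildcard: 0.0.255.255


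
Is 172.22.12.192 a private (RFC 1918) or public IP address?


RFC 1918 private ranges:
  10.0.0.0/8 (10.0.0.0 - 10.255.255.255)
  172.16.0.0/12 (172.16.0.0 - 172.31.255.255)
  192.168.0.0/16 (192.168.0.0 - 192.168.255.255)
Private (in 172.16.0.0/12)


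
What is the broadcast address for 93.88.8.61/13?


Network: 93.88.0.0/13
Host bits = 19
Set all host bits to 1:
Broadcast: 93.95.255.255


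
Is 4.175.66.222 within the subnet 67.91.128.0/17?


Subnet network: 67.91.128.0
Test IP AND mask: 4.175.0.0
No, 4.175.66.222 is not in 67.91.128.0/17


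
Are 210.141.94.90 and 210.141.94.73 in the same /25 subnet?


Mask: 255.255.255.128
210.141.94.90 AND mask = 210.141.94.0
210.141.94.73 AND mask = 210.141.94.0
Yes, same subnet (210.141.94.0)


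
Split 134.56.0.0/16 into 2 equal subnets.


New prefix = 16 + 1 = 17
Each subnet has 32768 addresses
  134.56.0.0/17
  134.56.128.0/17
Subnets: 134.56.0.0/17, 134.56.128.0/17


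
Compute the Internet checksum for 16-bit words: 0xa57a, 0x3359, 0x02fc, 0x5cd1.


Sum all words (with carry folding):
+ 0xa57a = 0xa57a
+ 0x3359 = 0xd8d3
+ 0x02fc = 0xdbcf
+ 0x5cd1 = 0x38a1
One's complement: ~0x38a1
Checksum = 0xc75e


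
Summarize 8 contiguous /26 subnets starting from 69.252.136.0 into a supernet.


Original prefix: /26
Number of subnets: 8 = 2^3
New prefix = 26 - 3 = 23
Supernet: 69.252.136.0/23


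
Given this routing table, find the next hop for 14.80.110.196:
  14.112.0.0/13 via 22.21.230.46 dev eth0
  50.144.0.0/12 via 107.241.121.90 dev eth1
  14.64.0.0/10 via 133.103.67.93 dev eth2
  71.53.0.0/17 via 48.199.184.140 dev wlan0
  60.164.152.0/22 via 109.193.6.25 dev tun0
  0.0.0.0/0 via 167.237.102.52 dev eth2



Longest prefix match for 14.80.110.196:
  /13 14.112.0.0: no
  /12 50.144.0.0: no
  /10 14.64.0.0: MATCH
  /17 71.53.0.0: no
  /22 60.164.152.0: no
  /0 0.0.0.0: MATCH
Selected: next-hop 133.103.67.93 via eth2 (matched /10)


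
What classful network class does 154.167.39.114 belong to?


First octet: 154
Binary: 10011010
10xxxxxx -> Class B (128-191)
Class B, default mask 255.255.0.0 (/16)


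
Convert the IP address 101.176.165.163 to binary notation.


101 = 01100101
176 = 10110000
165 = 10100101
163 = 10100011
Binary: 01100101.10110000.10100101.10100011


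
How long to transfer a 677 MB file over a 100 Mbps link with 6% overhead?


Effective throughput = 100 * (1 - 6/100) = 94 Mbps
File size in Mb = 677 * 8 = 5416 Mb
Time = 5416 / 94
Time = 57.617 seconds


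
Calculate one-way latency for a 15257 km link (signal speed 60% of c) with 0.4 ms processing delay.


Speed = 0.6 * 3e5 km/s = 180000 km/s
Propagation delay = 15257 / 180000 = 0.0848 s = 84.7611 ms
Processing delay = 0.4 ms
Total one-way latency = 85.1611 ms


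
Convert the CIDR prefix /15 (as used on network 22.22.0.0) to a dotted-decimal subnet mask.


/15 means 15 network bits, 17 host bits
Binary: 11111111111111100000000000000000
Mask: 255.254.0.0


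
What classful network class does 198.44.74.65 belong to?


First octet: 198
Binary: 11000110
110xxxxx -> Class C (192-223)
Class C, default mask 255.255.255.0 (/24)


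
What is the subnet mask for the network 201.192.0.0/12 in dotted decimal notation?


/12 means 12 network bits, 20 host bits
Binary: 11111111111100000000000000000000
Mask: 255.240.0.0


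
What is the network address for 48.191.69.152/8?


IP:   00110000.10111111.01000101.10011000
Mask: 11111111.00000000.00000000.00000000
AND operation:
Net:  00110000.00000000.00000000.00000000
Network: 48.0.0.0/8


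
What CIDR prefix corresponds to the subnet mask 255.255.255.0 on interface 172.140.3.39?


Binary: 11111111.11111111.11111111.00000000
Count leading 1s
Prefix: /24


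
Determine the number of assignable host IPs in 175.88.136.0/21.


Host bits = 32 - 21 = 11
Total addresses = 2^11 = 2048
Usable = total - 2 (network and broadcast)
Usable hosts: 2046


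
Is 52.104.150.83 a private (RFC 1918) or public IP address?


RFC 1918 private ranges:
  10.0.0.0/8 (10.0.0.0 - 10.255.255.255)
  172.16.0.0/12 (172.16.0.0 - 172.31.255.255)
  192.168.0.0/16 (192.168.0.0 - 192.168.255.255)
Public (not in any RFC 1918 range)


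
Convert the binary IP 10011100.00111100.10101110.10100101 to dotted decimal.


10011100 = 156
00111100 = 60
10101110 = 174
10100101 = 165
IP: 156.60.174.165


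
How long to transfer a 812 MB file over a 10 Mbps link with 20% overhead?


Effective throughput = 10 * (1 - 20/100) = 8 Mbps
File size in Mb = 812 * 8 = 6496 Mb
Time = 6496 / 8
Time = 812 seconds


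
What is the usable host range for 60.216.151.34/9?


Network: 60.128.0.0
Broadcast: 60.255.255.255
First usable = network + 1
Last usable = broadcast - 1
Range: 60.128.0.1 to 60.255.255.254


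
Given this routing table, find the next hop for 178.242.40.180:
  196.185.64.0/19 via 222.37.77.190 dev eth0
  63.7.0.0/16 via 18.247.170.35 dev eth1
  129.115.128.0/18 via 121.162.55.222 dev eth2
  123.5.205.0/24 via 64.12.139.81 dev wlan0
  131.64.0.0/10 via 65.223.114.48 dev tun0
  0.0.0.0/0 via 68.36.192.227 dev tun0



Longest prefix match for 178.242.40.180:
  /19 196.185.64.0: no
  /16 63.7.0.0: no
  /18 129.115.128.0: no
  /24 123.5.205.0: no
  /10 131.64.0.0: no
  /0 0.0.0.0: MATCH
Selected: next-hop 68.36.192.227 via tun0 (matched /0)


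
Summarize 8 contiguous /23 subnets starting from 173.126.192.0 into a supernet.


Original prefix: /23
Number of subnets: 8 = 2^3
New prefix = 23 - 3 = 20
Supernet: 173.126.192.0/20


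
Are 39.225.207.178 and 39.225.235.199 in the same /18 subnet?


Mask: 255.255.192.0
39.225.207.178 AND mask = 39.225.192.0
39.225.235.199 AND mask = 39.225.192.0
Yes, same subnet (39.225.192.0)


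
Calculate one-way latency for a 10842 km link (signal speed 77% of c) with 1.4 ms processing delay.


Speed = 0.77 * 3e5 km/s = 231000 km/s
Propagation delay = 10842 / 231000 = 0.0469 s = 46.9351 ms
Processing delay = 1.4 ms
Total one-way latency = 48.3351 ms


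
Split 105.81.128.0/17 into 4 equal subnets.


New prefix = 17 + 2 = 19
Each subnet has 8192 addresses
  105.81.128.0/19
  105.81.160.0/19
  105.81.192.0/19
  105.81.224.0/19
Subnets: 105.81.128.0/19, 105.81.160.0/19, 105.81.192.0/19, 105.81.224.0/19


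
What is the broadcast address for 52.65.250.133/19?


Network: 52.65.224.0/19
Host bits = 13
Set all host bits to 1:
Broadcast: 52.65.255.255


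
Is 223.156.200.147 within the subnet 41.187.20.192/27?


Subnet network: 41.187.20.192
Test IP AND mask: 223.156.200.128
No, 223.156.200.147 is not in 41.187.20.192/27


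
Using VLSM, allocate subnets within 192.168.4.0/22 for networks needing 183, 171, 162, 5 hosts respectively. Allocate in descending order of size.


183 hosts -> /24 (254 usable): 192.168.4.0/24
171 hosts -> /24 (254 usable): 192.168.5.0/24
162 hosts -> /24 (254 usable): 192.168.6.0/24
5 hosts -> /29 (6 usable): 192.168.7.0/29
Allocation: 192.168.4.0/24 (183 hosts, 254 usable); 192.168.5.0/24 (171 hosts, 254 usable); 192.168.6.0/24 (162 hosts, 254 usable); 192.168.7.0/29 (5 hosts, 6 usable)


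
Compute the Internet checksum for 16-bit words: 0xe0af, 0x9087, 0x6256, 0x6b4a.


Sum all words (with carry folding):
+ 0xe0af = 0xe0af
+ 0x9087 = 0x7137
+ 0x6256 = 0xd38d
+ 0x6b4a = 0x3ed8
One's complement: ~0x3ed8
Checksum = 0xc127


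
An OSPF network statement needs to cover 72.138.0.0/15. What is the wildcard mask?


Subnet mask: 255.254.0.0
Wildcard = 255.255.255.255 - subnet mask
255 - 255 = 0
255 - 254 = 1
255 - 0 = 255
255 - 0 = 255
Wildcard: 0.1.255.255


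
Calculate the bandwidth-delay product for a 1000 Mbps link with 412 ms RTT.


BDP = bandwidth * RTT
= 1000 Mbps * 412 ms
= 1000 * 1e6 * 412 / 1000 bits
= 412000000 bits
= 51500000 bytes
= 50292.9688 KB
BDP = 412000000 bits (51500000 bytes)


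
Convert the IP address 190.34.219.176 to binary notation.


190 = 10111110
34 = 00100010
219 = 11011011
176 = 10110000
Binary: 10111110.00100010.11011011.10110000


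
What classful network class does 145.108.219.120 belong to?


First octet: 145
Binary: 10010001
10xxxxxx -> Class B (128-191)
Class B, default mask 255.255.0.0 (/16)


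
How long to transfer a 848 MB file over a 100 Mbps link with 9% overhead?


Effective throughput = 100 * (1 - 9/100) = 91 Mbps
File size in Mb = 848 * 8 = 6784 Mb
Time = 6784 / 91
Time = 74.5495 seconds


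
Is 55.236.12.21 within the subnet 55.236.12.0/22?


Subnet network: 55.236.12.0
Test IP AND mask: 55.236.12.0
Yes, 55.236.12.21 is in 55.236.12.0/22


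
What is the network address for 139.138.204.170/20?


IP:   10001011.10001010.11001100.10101010
Mask: 11111111.11111111.11110000.00000000
AND operation:
Net:  10001011.10001010.11000000.00000000
Network: 139.138.192.0/20


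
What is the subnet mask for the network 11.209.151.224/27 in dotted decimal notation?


/27 means 27 network bits, 5 host bits
Binary: 11111111111111111111111111100000
Mask: 255.255.255.224


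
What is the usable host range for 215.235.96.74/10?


Network: 215.192.0.0
Broadcast: 215.255.255.255
First usable = network + 1
Last usable = broadcast - 1
Range: 215.192.0.1 to 215.255.255.254


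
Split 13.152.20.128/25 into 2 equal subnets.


New prefix = 25 + 1 = 26
Each subnet has 64 addresses
  13.152.20.128/26
  13.152.20.192/26
Subnets: 13.152.20.128/26, 13.152.20.192/26


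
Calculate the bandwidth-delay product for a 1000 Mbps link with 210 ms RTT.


BDP = bandwidth * RTT
= 1000 Mbps * 210 ms
= 1000 * 1e6 * 210 / 1000 bits
= 210000000 bits
= 26250000 bytes
= 25634.7656 KB
BDP = 210000000 bits (26250000 bytes)


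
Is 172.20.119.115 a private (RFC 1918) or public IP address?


RFC 1918 private ranges:
  10.0.0.0/8 (10.0.0.0 - 10.255.255.255)
  172.16.0.0/12 (172.16.0.0 - 172.31.255.255)
  192.168.0.0/16 (192.168.0.0 - 192.168.255.255)
Private (in 172.16.0.0/12)


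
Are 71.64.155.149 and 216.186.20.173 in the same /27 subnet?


Mask: 255.255.255.224
71.64.155.149 AND mask = 71.64.155.128
216.186.20.173 AND mask = 216.186.20.160
No, different subnets (71.64.155.128 vs 216.186.20.160)


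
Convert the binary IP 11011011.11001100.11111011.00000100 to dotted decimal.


11011011 = 219
11001100 = 204
11111011 = 251
00000100 = 4
IP: 219.204.251.4


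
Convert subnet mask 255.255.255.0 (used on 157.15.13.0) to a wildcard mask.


Subnet mask: 255.255.255.0
Wildcard = 255.255.255.255 - subnet mask
255 - 255 = 0
255 - 255 = 0
255 - 255 = 0
255 - 0 = 255
Wildcard: 0.0.0.255


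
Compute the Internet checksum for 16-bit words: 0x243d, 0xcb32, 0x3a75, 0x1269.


Sum all words (with carry folding):
+ 0x243d = 0x243d
+ 0xcb32 = 0xef6f
+ 0x3a75 = 0x29e5
+ 0x1269 = 0x3c4e
One's complement: ~0x3c4e
Checksum = 0xc3b1


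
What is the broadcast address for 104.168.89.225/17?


Network: 104.168.0.0/17
Host bits = 15
Set all host bits to 1:
Broadcast: 104.168.127.255


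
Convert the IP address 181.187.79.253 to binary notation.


181 = 10110101
187 = 10111011
79 = 01001111
253 = 11111101
Binary: 10110101.10111011.01001111.11111101


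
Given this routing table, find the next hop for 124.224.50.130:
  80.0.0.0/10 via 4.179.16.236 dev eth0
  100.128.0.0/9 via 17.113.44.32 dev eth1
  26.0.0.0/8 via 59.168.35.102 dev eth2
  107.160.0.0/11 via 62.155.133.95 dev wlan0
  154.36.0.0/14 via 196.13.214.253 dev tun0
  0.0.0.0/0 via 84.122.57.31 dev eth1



Longest prefix match for 124.224.50.130:
  /10 80.0.0.0: no
  /9 100.128.0.0: no
  /8 26.0.0.0: no
  /11 107.160.0.0: no
  /14 154.36.0.0: no
  /0 0.0.0.0: MATCH
Selected: next-hop 84.122.57.31 via eth1 (matched /0)


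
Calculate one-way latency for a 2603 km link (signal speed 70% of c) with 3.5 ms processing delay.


Speed = 0.7 * 3e5 km/s = 210000 km/s
Propagation delay = 2603 / 210000 = 0.0124 s = 12.3952 ms
Processing delay = 3.5 ms
Total one-way latency = 15.8952 ms


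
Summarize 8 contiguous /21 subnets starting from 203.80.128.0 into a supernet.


Original prefix: /21
Number of subnets: 8 = 2^3
New prefix = 21 - 3 = 18
Supernet: 203.80.128.0/18


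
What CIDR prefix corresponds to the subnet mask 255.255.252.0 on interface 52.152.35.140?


Binary: 11111111.11111111.11111100.00000000
Count leading 1s
Prefix: /22


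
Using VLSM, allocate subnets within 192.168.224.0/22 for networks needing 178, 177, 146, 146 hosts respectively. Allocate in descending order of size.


178 hosts -> /24 (254 usable): 192.168.224.0/24
177 hosts -> /24 (254 usable): 192.168.225.0/24
146 hosts -> /24 (254 usable): 192.168.226.0/24
146 hosts -> /24 (254 usable): 192.168.227.0/24
Allocation: 192.168.224.0/24 (178 hosts, 254 usable); 192.168.225.0/24 (177 hosts, 254 usable); 192.168.226.0/24 (146 hosts, 254 usable); 192.168.227.0/24 (146 hosts, 254 usable)


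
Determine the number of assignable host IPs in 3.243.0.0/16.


Host bits = 32 - 16 = 16
Total addresses = 2^16 = 65536
Usable = total - 2 (network and broadcast)
Usable hosts: 65534


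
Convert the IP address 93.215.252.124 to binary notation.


93 = 01011101
215 = 11010111
252 = 11111100
124 = 01111100
Binary: 01011101.11010111.11111100.01111100


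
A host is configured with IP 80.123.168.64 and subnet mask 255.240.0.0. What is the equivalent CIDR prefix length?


Binary: 11111111.11110000.00000000.00000000
Count leading 1s
Prefix: /12


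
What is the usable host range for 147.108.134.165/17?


Network: 147.108.128.0
Broadcast: 147.108.255.255
First usable = network + 1
Last usable = broadcast - 1
Range: 147.108.128.1 to 147.108.255.254


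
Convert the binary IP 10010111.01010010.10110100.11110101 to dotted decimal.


10010111 = 151
01010010 = 82
10110100 = 180
11110101 = 245
IP: 151.82.180.245


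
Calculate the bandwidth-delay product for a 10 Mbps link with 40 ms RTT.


BDP = bandwidth * RTT
= 10 Mbps * 40 ms
= 10 * 1e6 * 40 / 1000 bits
= 400000 bits
= 50000 bytes
= 48.8281 KB
BDP = 400000 bits (50000 bytes)


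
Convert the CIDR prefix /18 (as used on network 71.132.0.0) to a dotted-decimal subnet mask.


/18 means 18 network bits, 14 host bits
Binary: 11111111111111111100000000000000
Mask: 255.255.192.0


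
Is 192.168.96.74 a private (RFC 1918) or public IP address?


RFC 1918 private ranges:
  10.0.0.0/8 (10.0.0.0 - 10.255.255.255)
  172.16.0.0/12 (172.16.0.0 - 172.31.255.255)
  192.168.0.0/16 (192.168.0.0 - 192.168.255.255)
Private (in 192.168.0.0/16)


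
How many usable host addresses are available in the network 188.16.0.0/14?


Host bits = 32 - 14 = 18
Total addresses = 2^18 = 262144
Usable = total - 2 (network and broadcast)
Usable hosts: 262142


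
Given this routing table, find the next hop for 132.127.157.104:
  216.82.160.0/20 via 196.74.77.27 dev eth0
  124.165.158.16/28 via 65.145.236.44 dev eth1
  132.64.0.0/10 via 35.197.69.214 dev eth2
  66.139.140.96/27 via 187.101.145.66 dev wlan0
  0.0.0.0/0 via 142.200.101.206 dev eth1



Longest prefix match for 132.127.157.104:
  /20 216.82.160.0: no
  /28 124.165.158.16: no
  /10 132.64.0.0: MATCH
  /27 66.139.140.96: no
  /0 0.0.0.0: MATCH
Selected: next-hop 35.197.69.214 via eth2 (matched /10)


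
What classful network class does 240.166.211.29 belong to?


First octet: 240
Binary: 11110000
1111xxxx -> Class E (240-255)
Class E (reserved), default mask N/A


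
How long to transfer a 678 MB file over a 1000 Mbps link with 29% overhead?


Effective throughput = 1000 * (1 - 29/100) = 710 Mbps
File size in Mb = 678 * 8 = 5424 Mb
Time = 5424 / 710
Time = 7.6394 seconds


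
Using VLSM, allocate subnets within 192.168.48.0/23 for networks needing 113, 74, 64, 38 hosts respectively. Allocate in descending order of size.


113 hosts -> /25 (126 usable): 192.168.48.0/25
74 hosts -> /25 (126 usable): 192.168.48.128/25
64 hosts -> /25 (126 usable): 192.168.49.0/25
38 hosts -> /26 (62 usable): 192.168.49.128/26
Allocation: 192.168.48.0/25 (113 hosts, 126 usable); 192.168.48.128/25 (74 hosts, 126 usable); 192.168.49.0/25 (64 hosts, 126 usable); 192.168.49.128/26 (38 hosts, 62 usable)


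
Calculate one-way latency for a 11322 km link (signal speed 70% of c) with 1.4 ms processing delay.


Speed = 0.7 * 3e5 km/s = 210000 km/s
Propagation delay = 11322 / 210000 = 0.0539 s = 53.9143 ms
Processing delay = 1.4 ms
Total one-way latency = 55.3143 ms


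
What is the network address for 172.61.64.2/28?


IP:   10101100.00111101.01000000.00000010
Mask: 11111111.11111111.11111111.11110000
AND operation:
Net:  10101100.00111101.01000000.00000000
Network: 172.61.64.0/28


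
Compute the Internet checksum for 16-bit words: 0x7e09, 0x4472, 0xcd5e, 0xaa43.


Sum all words (with carry folding):
+ 0x7e09 = 0x7e09
+ 0x4472 = 0xc27b
+ 0xcd5e = 0x8fda
+ 0xaa43 = 0x3a1e
One's complement: ~0x3a1e
Checksum = 0xc5e1


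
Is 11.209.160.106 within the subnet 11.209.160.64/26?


Subnet network: 11.209.160.64
Test IP AND mask: 11.209.160.64
Yes, 11.209.160.106 is in 11.209.160.64/26


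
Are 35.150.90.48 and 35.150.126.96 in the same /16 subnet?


Mask: 255.255.0.0
35.150.90.48 AND mask = 35.150.0.0
35.150.126.96 AND mask = 35.150.0.0
Yes, same subnet (35.150.0.0)


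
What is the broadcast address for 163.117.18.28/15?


Network: 163.116.0.0/15
Host bits = 17
Set all host bits to 1:
Broadcast: 163.117.255.255


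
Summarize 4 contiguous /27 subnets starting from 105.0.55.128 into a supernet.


Original prefix: /27
Number of subnets: 4 = 2^2
New prefix = 27 - 2 = 25
Supernet: 105.0.55.128/25


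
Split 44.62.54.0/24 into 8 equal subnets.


New prefix = 24 + 3 = 27
Each subnet has 32 addresses
  44.62.54.0/27
  44.62.54.32/27
  44.62.54.64/27
  44.62.54.96/27
  44.62.54.128/27
  44.62.54.160/27
  44.62.54.192/27
  44.62.54.224/27
Subnets: 44.62.54.0/27, 44.62.54.32/27, 44.62.54.64/27, 44.62.54.96/27, 44.62.54.128/27, 44.62.54.160/27, 44.62.54.192/27, 44.62.54.224/27


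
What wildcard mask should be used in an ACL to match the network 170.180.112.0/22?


Subnet mask: 255.255.252.0
Wildcard = 255.255.255.255 - subnet mask
255 - 255 = 0
255 - 255 = 0
255 - 252 = 3
255 - 0 = 255
Wildcard: 0.0.3.255


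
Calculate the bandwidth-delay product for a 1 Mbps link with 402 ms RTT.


BDP = bandwidth * RTT
= 1 Mbps * 402 ms
= 1 * 1e6 * 402 / 1000 bits
= 402000 bits
= 50250 bytes
= 49.0723 KB
BDP = 402000 bits (50250 bytes)


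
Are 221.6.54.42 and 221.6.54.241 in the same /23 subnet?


Mask: 255.255.254.0
221.6.54.42 AND mask = 221.6.54.0
221.6.54.241 AND mask = 221.6.54.0
Yes, same subnet (221.6.54.0)


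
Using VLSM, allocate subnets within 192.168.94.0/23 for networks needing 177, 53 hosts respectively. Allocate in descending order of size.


177 hosts -> /24 (254 usable): 192.168.94.0/24
53 hosts -> /26 (62 usable): 192.168.95.0/26
Allocation: 192.168.94.0/24 (177 hosts, 254 usable); 192.168.95.0/26 (53 hosts, 62 usable)


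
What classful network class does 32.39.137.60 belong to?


First octet: 32
Binary: 00100000
0xxxxxxx -> Class A (1-126)
Class A, default mask 255.0.0.0 (/8)


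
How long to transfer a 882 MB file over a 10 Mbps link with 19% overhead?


Effective throughput = 10 * (1 - 19/100) = 8.1 Mbps
File size in Mb = 882 * 8 = 7056 Mb
Time = 7056 / 8.1
Time = 871.1111 seconds


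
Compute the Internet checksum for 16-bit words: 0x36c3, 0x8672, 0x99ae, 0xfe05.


Sum all words (with carry folding):
+ 0x36c3 = 0x36c3
+ 0x8672 = 0xbd35
+ 0x99ae = 0x56e4
+ 0xfe05 = 0x54ea
One's complement: ~0x54ea
Checksum = 0xab15


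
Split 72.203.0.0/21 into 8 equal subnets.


New prefix = 21 + 3 = 24
Each subnet has 256 addresses
  72.203.0.0/24
  72.203.1.0/24
  72.203.2.0/24
  72.203.3.0/24
  72.203.4.0/24
  72.203.5.0/24
  72.203.6.0/24
  72.203.7.0/24
Subnets: 72.203.0.0/24, 72.203.1.0/24, 72.203.2.0/24, 72.203.3.0/24, 72.203.4.0/24, 72.203.5.0/24, 72.203.6.0/24, 72.203.7.0/24


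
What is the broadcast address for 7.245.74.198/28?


Network: 7.245.74.192/28
Host bits = 4
Set all host bits to 1:
Broadcast: 7.245.74.207


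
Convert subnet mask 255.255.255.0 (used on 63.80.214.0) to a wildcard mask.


Subnet mask: 255.255.255.0
Wildcard = 255.255.255.255 - subnet mask
255 - 255 = 0
255 - 255 = 0
255 - 255 = 0
255 - 0 = 255
Wildcard: 0.0.0.255


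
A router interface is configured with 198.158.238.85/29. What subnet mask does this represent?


/29 means 29 network bits, 3 host bits
Binary: 11111111111111111111111111111000
Mask: 255.255.255.248


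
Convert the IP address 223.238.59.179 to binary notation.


223 = 11011111
238 = 11101110
59 = 00111011
179 = 10110011
Binary: 11011111.11101110.00111011.10110011


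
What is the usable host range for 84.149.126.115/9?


Network: 84.128.0.0
Broadcast: 84.255.255.255
First usable = network + 1
Last usable = broadcast - 1
Range: 84.128.0.1 to 84.255.255.254


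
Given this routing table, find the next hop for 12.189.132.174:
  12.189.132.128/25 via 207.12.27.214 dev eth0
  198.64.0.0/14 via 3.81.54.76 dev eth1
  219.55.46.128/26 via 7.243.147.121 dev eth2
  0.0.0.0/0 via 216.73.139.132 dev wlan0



Longest prefix match for 12.189.132.174:
  /25 12.189.132.128: MATCH
  /14 198.64.0.0: no
  /26 219.55.46.128: no
  /0 0.0.0.0: MATCH
Selected: next-hop 207.12.27.214 via eth0 (matched /25)


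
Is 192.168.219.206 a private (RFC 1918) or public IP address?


RFC 1918 private ranges:
  10.0.0.0/8 (10.0.0.0 - 10.255.255.255)
  172.16.0.0/12 (172.16.0.0 - 172.31.255.255)
  192.168.0.0/16 (192.168.0.0 - 192.168.255.255)
Private (in 192.168.0.0/16)


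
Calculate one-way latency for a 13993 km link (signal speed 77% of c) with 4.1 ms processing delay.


Speed = 0.77 * 3e5 km/s = 231000 km/s
Propagation delay = 13993 / 231000 = 0.0606 s = 60.5758 ms
Processing delay = 4.1 ms
Total one-way latency = 64.6758 ms


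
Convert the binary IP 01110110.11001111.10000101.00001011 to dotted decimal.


01110110 = 118
11001111 = 207
10000101 = 133
00001011 = 11
IP: 118.207.133.11


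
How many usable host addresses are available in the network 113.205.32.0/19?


Host bits = 32 - 19 = 13
Total addresses = 2^13 = 8192
Usable = total - 2 (network and broadcast)
Usable hosts: 8190


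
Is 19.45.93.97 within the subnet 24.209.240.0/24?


Subnet network: 24.209.240.0
Test IP AND mask: 19.45.93.0
No, 19.45.93.97 is not in 24.209.240.0/24


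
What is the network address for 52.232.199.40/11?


IP:   00110100.11101000.11000111.00101000
Mask: 11111111.11100000.00000000.00000000
AND operation:
Net:  00110100.11100000.00000000.00000000
Network: 52.224.0.0/11


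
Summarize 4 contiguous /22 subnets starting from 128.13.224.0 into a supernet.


Original prefix: /22
Number of subnets: 4 = 2^2
New prefix = 22 - 2 = 20
Supernet: 128.13.224.0/20


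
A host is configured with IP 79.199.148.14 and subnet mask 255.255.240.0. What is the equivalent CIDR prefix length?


Binary: 11111111.11111111.11110000.00000000
Count leading 1s
Prefix: /20


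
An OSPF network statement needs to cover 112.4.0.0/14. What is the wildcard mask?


Subnet mask: 255.252.0.0
Wildcard = 255.255.255.255 - subnet mask
255 - 255 = 0
255 - 252 = 3
255 - 0 = 255
255 - 0 = 255
Wildcard: 0.3.255.255


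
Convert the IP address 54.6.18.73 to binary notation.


54 = 00110110
6 = 00000110
18 = 00010010
73 = 01001001
Binary: 00110110.00000110.00010010.01001001


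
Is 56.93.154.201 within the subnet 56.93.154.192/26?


Subnet network: 56.93.154.192
Test IP AND mask: 56.93.154.192
Yes, 56.93.154.201 is in 56.93.154.192/26


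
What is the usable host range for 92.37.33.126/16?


Network: 92.37.0.0
Broadcast: 92.37.255.255
First usable = network + 1
Last usable = broadcast - 1
Range: 92.37.0.1 to 92.37.255.254


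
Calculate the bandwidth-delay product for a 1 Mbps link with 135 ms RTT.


BDP = bandwidth * RTT
= 1 Mbps * 135 ms
= 1 * 1e6 * 135 / 1000 bits
= 135000 bits
= 16875 bytes
= 16.4795 KB
BDP = 135000 bits (16875 bytes)


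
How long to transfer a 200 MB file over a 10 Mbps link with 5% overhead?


Effective throughput = 10 * (1 - 5/100) = 9.5 Mbps
File size in Mb = 200 * 8 = 1600 Mb
Time = 1600 / 9.5
Time = 168.4211 seconds


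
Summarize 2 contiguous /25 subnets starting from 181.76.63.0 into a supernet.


Original prefix: /25
Number of subnets: 2 = 2^1
New prefix = 25 - 1 = 24
Supernet: 181.76.63.0/24


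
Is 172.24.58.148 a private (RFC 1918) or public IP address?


RFC 1918 private ranges:
  10.0.0.0/8 (10.0.0.0 - 10.255.255.255)
  172.16.0.0/12 (172.16.0.0 - 172.31.255.255)
  192.168.0.0/16 (192.168.0.0 - 192.168.255.255)
Private (in 172.16.0.0/12)


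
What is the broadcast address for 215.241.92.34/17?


Network: 215.241.0.0/17
Host bits = 15
Set all host bits to 1:
Broadcast: 215.241.127.255


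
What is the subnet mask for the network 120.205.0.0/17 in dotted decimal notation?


/17 means 17 network bits, 15 host bits
Binary: 11111111111111111000000000000000
Mask: 255.255.128.0


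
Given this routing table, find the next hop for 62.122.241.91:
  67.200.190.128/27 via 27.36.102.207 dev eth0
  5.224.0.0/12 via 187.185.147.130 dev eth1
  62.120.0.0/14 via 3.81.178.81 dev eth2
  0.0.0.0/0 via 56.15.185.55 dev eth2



Longest prefix match for 62.122.241.91:
  /27 67.200.190.128: no
  /12 5.224.0.0: no
  /14 62.120.0.0: MATCH
  /0 0.0.0.0: MATCH
Selected: next-hop 3.81.178.81 via eth2 (matched /14)


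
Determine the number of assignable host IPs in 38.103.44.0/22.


Host bits = 32 - 22 = 10
Total addresses = 2^10 = 1024
Usable = total - 2 (network and broadcast)
Usable hosts: 1022


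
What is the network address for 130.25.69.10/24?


IP:   10000010.00011001.01000101.00001010
Mask: 11111111.11111111.11111111.00000000
AND operation:
Net:  10000010.00011001.01000101.00000000
Network: 130.25.69.0/24


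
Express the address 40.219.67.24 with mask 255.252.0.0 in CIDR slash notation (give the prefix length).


Binary: 11111111.11111100.00000000.00000000
Count leading 1s
Prefix: /14


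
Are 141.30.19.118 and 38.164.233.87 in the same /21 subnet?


Mask: 255.255.248.0
141.30.19.118 AND mask = 141.30.16.0
38.164.233.87 AND mask = 38.164.232.0
No, different subnets (141.30.16.0 vs 38.164.232.0)


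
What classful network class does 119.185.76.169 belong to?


First octet: 119
Binary: 01110111
0xxxxxxx -> Class A (1-126)
Class A, default mask 255.0.0.0 (/8)


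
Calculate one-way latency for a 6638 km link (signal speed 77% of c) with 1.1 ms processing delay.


Speed = 0.77 * 3e5 km/s = 231000 km/s
Propagation delay = 6638 / 231000 = 0.0287 s = 28.7359 ms
Processing delay = 1.1 ms
Total one-way latency = 29.8359 ms


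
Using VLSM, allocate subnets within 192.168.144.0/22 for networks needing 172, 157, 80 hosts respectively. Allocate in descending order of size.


172 hosts -> /24 (254 usable): 192.168.144.0/24
157 hosts -> /24 (254 usable): 192.168.145.0/24
80 hosts -> /25 (126 usable): 192.168.146.0/25
Allocation: 192.168.144.0/24 (172 hosts, 254 usable); 192.168.145.0/24 (157 hosts, 254 usable); 192.168.146.0/25 (80 hosts, 126 usable)


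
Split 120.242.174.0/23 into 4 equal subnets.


New prefix = 23 + 2 = 25
Each subnet has 128 addresses
  120.242.174.0/25
  120.242.174.128/25
  120.242.175.0/25
  120.242.175.128/25
Subnets: 120.242.174.0/25, 120.242.174.128/25, 120.242.175.0/25, 120.242.175.128/25


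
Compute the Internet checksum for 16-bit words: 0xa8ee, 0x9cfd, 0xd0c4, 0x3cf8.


Sum all words (with carry folding):
+ 0xa8ee = 0xa8ee
+ 0x9cfd = 0x45ec
+ 0xd0c4 = 0x16b1
+ 0x3cf8 = 0x53a9
One's complement: ~0x53a9
Checksum = 0xac56


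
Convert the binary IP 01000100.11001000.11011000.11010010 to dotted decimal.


01000100 = 68
11001000 = 200
11011000 = 216
11010010 = 210
IP: 68.200.216.210


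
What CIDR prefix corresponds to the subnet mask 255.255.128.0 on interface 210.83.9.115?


Binary: 11111111.11111111.10000000.00000000
Count leading 1s
Prefix: /17


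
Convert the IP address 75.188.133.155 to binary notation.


75 = 01001011
188 = 10111100
133 = 10000101
155 = 10011011
Binary: 01001011.10111100.10000101.10011011


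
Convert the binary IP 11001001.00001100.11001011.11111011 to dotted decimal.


11001001 = 201
00001100 = 12
11001011 = 203
11111011 = 251
IP: 201.12.203.251


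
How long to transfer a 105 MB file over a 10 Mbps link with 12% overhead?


Effective throughput = 10 * (1 - 12/100) = 8.8 Mbps
File size in Mb = 105 * 8 = 840 Mb
Time = 840 / 8.8
Time = 95.4545 seconds


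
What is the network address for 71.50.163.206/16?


IP:   01000111.00110010.10100011.11001110
Mask: 11111111.11111111.00000000.00000000
AND operation:
Net:  01000111.00110010.00000000.00000000
Network: 71.50.0.0/16


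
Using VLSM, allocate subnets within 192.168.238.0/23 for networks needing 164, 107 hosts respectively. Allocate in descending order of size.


164 hosts -> /24 (254 usable): 192.168.238.0/24
107 hosts -> /25 (126 usable): 192.168.239.0/25
Allocation: 192.168.238.0/24 (164 hosts, 254 usable); 192.168.239.0/25 (107 hosts, 126 usable)


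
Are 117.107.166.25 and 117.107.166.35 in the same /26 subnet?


Mask: 255.255.255.192
117.107.166.25 AND mask = 117.107.166.0
117.107.166.35 AND mask = 117.107.166.0
Yes, same subnet (117.107.166.0)


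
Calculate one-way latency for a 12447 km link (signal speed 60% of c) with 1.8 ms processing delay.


Speed = 0.6 * 3e5 km/s = 180000 km/s
Propagation delay = 12447 / 180000 = 0.0692 s = 69.15 ms
Processing delay = 1.8 ms
Total one-way latency = 70.95 ms


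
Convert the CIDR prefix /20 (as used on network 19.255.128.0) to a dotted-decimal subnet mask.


/20 means 20 network bits, 12 host bits
Binary: 11111111111111111111000000000000
Mask: 255.255.240.0


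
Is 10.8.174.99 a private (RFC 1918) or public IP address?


RFC 1918 private ranges:
  10.0.0.0/8 (10.0.0.0 - 10.255.255.255)
  172.16.0.0/12 (172.16.0.0 - 172.31.255.255)
  192.168.0.0/16 (192.168.0.0 - 192.168.255.255)
Private (in 10.0.0.0/8)


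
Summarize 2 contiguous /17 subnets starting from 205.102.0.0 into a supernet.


Original prefix: /17
Number of subnets: 2 = 2^1
New prefix = 17 - 1 = 16
Supernet: 205.102.0.0/16


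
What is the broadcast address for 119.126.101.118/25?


Network: 119.126.101.0/25
Host bits = 7
Set all host bits to 1:
Broadcast: 119.126.101.127


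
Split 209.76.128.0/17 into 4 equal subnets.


New prefix = 17 + 2 = 19
Each subnet has 8192 addresses
  209.76.128.0/19
  209.76.160.0/19
  209.76.192.0/19
  209.76.224.0/19
Subnets: 209.76.128.0/19, 209.76.160.0/19, 209.76.192.0/19, 209.76.224.0/19


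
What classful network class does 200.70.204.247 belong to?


First octet: 200
Binary: 11001000
110xxxxx -> Class C (192-223)
Class C, default mask 255.255.255.0 (/24)


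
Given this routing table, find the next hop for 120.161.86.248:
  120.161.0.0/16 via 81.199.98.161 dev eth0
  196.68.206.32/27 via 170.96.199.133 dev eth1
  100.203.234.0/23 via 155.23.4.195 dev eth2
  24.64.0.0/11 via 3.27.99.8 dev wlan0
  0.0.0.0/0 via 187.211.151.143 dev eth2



Longest prefix match for 120.161.86.248:
  /16 120.161.0.0: MATCH
  /27 196.68.206.32: no
  /23 100.203.234.0: no
  /11 24.64.0.0: no
  /0 0.0.0.0: MATCH
Selected: next-hop 81.199.98.161 via eth0 (matched /16)


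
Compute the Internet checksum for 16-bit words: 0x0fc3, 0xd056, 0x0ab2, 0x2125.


Sum all words (with carry folding):
+ 0x0fc3 = 0x0fc3
+ 0xd056 = 0xe019
+ 0x0ab2 = 0xeacb
+ 0x2125 = 0x0bf1
One's complement: ~0x0bf1
Checksum = 0xf40e


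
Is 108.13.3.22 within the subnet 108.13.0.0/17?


Subnet network: 108.13.0.0
Test IP AND mask: 108.13.0.0
Yes, 108.13.3.22 is in 108.13.0.0/17


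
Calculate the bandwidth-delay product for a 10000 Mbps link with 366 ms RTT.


BDP = bandwidth * RTT
= 10000 Mbps * 366 ms
= 10000 * 1e6 * 366 / 1000 bits
= 3660000000 bits
= 457500000 bytes
= 446777.3438 KB
BDP = 3660000000 bits (457500000 bytes)


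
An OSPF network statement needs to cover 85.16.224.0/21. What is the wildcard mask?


Subnet mask: 255.255.248.0
Wildcard = 255.255.255.255 - subnet mask
255 - 255 = 0
255 - 255 = 0
255 - 248 = 7
255 - 0 = 255
Wildcard: 0.0.7.255


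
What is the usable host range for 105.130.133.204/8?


Network: 105.0.0.0
Broadcast: 105.255.255.255
First usable = network + 1
Last usable = broadcast - 1
Range: 105.0.0.1 to 105.255.255.254


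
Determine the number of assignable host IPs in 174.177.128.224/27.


Host bits = 32 - 27 = 5
Total addresses = 2^5 = 32
Usable = total - 2 (network and broadcast)
Usable hosts: 30


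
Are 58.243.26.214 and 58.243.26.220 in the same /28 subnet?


Mask: 255.255.255.240
58.243.26.214 AND mask = 58.243.26.208
58.243.26.220 AND mask = 58.243.26.208
Yes, same subnet (58.243.26.208)


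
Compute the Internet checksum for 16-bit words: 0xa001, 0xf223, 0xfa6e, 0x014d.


Sum all words (with carry folding):
+ 0xa001 = 0xa001
+ 0xf223 = 0x9225
+ 0xfa6e = 0x8c94
+ 0x014d = 0x8de1
One's complement: ~0x8de1
Checksum = 0x721e


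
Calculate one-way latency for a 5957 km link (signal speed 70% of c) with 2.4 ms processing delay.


Speed = 0.7 * 3e5 km/s = 210000 km/s
Propagation delay = 5957 / 210000 = 0.0284 s = 28.3667 ms
Processing delay = 2.4 ms
Total one-way latency = 30.7667 ms
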